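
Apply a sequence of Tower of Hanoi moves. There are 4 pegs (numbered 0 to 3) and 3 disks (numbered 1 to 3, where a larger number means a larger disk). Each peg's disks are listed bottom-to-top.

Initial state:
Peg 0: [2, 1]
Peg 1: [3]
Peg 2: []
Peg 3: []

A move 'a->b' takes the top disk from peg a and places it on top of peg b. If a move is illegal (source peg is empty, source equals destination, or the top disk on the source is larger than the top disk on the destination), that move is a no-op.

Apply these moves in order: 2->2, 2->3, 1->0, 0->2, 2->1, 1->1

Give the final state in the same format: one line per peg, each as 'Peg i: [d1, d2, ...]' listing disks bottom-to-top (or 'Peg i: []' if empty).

After move 1 (2->2):
Peg 0: [2, 1]
Peg 1: [3]
Peg 2: []
Peg 3: []

After move 2 (2->3):
Peg 0: [2, 1]
Peg 1: [3]
Peg 2: []
Peg 3: []

After move 3 (1->0):
Peg 0: [2, 1]
Peg 1: [3]
Peg 2: []
Peg 3: []

After move 4 (0->2):
Peg 0: [2]
Peg 1: [3]
Peg 2: [1]
Peg 3: []

After move 5 (2->1):
Peg 0: [2]
Peg 1: [3, 1]
Peg 2: []
Peg 3: []

After move 6 (1->1):
Peg 0: [2]
Peg 1: [3, 1]
Peg 2: []
Peg 3: []

Answer: Peg 0: [2]
Peg 1: [3, 1]
Peg 2: []
Peg 3: []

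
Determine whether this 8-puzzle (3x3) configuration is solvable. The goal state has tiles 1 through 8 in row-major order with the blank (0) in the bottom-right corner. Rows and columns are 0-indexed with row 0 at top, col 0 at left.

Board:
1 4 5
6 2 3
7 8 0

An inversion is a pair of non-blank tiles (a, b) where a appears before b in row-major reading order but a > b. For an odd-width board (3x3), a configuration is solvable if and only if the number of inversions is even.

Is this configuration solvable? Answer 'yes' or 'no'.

Answer: yes

Derivation:
Inversions (pairs i<j in row-major order where tile[i] > tile[j] > 0): 6
6 is even, so the puzzle is solvable.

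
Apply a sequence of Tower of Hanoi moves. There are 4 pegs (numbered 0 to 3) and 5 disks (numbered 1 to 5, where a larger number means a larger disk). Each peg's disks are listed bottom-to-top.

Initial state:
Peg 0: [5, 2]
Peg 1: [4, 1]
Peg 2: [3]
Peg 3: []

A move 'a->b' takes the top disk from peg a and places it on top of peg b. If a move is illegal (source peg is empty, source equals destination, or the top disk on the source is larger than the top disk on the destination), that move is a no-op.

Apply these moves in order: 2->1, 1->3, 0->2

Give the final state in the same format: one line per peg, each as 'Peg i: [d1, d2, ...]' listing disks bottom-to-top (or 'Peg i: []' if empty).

After move 1 (2->1):
Peg 0: [5, 2]
Peg 1: [4, 1]
Peg 2: [3]
Peg 3: []

After move 2 (1->3):
Peg 0: [5, 2]
Peg 1: [4]
Peg 2: [3]
Peg 3: [1]

After move 3 (0->2):
Peg 0: [5]
Peg 1: [4]
Peg 2: [3, 2]
Peg 3: [1]

Answer: Peg 0: [5]
Peg 1: [4]
Peg 2: [3, 2]
Peg 3: [1]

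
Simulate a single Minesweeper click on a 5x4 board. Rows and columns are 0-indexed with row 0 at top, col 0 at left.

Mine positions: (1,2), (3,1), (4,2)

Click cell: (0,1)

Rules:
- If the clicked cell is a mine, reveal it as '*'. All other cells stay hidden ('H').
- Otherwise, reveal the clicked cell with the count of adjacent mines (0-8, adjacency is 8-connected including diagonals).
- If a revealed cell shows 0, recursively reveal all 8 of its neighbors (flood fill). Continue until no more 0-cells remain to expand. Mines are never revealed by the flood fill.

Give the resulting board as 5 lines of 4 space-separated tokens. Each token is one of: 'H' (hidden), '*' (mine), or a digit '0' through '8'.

H 1 H H
H H H H
H H H H
H H H H
H H H H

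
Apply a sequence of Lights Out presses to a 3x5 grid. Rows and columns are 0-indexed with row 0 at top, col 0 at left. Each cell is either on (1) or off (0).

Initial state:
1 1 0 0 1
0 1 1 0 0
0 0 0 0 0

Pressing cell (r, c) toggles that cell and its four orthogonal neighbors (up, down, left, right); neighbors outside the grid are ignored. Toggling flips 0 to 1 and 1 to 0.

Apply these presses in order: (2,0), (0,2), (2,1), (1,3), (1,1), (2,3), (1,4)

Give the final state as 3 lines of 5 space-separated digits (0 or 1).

After press 1 at (2,0):
1 1 0 0 1
1 1 1 0 0
1 1 0 0 0

After press 2 at (0,2):
1 0 1 1 1
1 1 0 0 0
1 1 0 0 0

After press 3 at (2,1):
1 0 1 1 1
1 0 0 0 0
0 0 1 0 0

After press 4 at (1,3):
1 0 1 0 1
1 0 1 1 1
0 0 1 1 0

After press 5 at (1,1):
1 1 1 0 1
0 1 0 1 1
0 1 1 1 0

After press 6 at (2,3):
1 1 1 0 1
0 1 0 0 1
0 1 0 0 1

After press 7 at (1,4):
1 1 1 0 0
0 1 0 1 0
0 1 0 0 0

Answer: 1 1 1 0 0
0 1 0 1 0
0 1 0 0 0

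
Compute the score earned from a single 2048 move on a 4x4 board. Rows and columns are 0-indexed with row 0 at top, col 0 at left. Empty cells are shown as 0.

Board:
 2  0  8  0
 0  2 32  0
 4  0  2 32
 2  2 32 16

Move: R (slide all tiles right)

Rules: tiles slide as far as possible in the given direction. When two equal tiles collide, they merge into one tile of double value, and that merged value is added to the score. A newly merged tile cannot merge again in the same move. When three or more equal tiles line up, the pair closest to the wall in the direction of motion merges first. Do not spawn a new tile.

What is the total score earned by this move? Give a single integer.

Slide right:
row 0: [2, 0, 8, 0] -> [0, 0, 2, 8]  score +0 (running 0)
row 1: [0, 2, 32, 0] -> [0, 0, 2, 32]  score +0 (running 0)
row 2: [4, 0, 2, 32] -> [0, 4, 2, 32]  score +0 (running 0)
row 3: [2, 2, 32, 16] -> [0, 4, 32, 16]  score +4 (running 4)
Board after move:
 0  0  2  8
 0  0  2 32
 0  4  2 32
 0  4 32 16

Answer: 4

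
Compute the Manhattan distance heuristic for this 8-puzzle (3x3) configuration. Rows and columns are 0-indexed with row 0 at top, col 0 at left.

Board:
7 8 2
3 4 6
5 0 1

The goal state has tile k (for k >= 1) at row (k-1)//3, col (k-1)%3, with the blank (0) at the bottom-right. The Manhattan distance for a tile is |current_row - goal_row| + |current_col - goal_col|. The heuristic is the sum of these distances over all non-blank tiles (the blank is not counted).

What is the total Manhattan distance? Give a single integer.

Answer: 15

Derivation:
Tile 7: at (0,0), goal (2,0), distance |0-2|+|0-0| = 2
Tile 8: at (0,1), goal (2,1), distance |0-2|+|1-1| = 2
Tile 2: at (0,2), goal (0,1), distance |0-0|+|2-1| = 1
Tile 3: at (1,0), goal (0,2), distance |1-0|+|0-2| = 3
Tile 4: at (1,1), goal (1,0), distance |1-1|+|1-0| = 1
Tile 6: at (1,2), goal (1,2), distance |1-1|+|2-2| = 0
Tile 5: at (2,0), goal (1,1), distance |2-1|+|0-1| = 2
Tile 1: at (2,2), goal (0,0), distance |2-0|+|2-0| = 4
Sum: 2 + 2 + 1 + 3 + 1 + 0 + 2 + 4 = 15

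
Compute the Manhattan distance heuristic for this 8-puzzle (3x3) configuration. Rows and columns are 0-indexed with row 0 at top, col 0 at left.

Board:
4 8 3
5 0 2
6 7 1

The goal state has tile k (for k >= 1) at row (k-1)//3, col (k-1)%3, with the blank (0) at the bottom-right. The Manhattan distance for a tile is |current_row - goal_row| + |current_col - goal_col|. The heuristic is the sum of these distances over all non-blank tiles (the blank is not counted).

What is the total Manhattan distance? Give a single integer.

Tile 4: (0,0)->(1,0) = 1
Tile 8: (0,1)->(2,1) = 2
Tile 3: (0,2)->(0,2) = 0
Tile 5: (1,0)->(1,1) = 1
Tile 2: (1,2)->(0,1) = 2
Tile 6: (2,0)->(1,2) = 3
Tile 7: (2,1)->(2,0) = 1
Tile 1: (2,2)->(0,0) = 4
Sum: 1 + 2 + 0 + 1 + 2 + 3 + 1 + 4 = 14

Answer: 14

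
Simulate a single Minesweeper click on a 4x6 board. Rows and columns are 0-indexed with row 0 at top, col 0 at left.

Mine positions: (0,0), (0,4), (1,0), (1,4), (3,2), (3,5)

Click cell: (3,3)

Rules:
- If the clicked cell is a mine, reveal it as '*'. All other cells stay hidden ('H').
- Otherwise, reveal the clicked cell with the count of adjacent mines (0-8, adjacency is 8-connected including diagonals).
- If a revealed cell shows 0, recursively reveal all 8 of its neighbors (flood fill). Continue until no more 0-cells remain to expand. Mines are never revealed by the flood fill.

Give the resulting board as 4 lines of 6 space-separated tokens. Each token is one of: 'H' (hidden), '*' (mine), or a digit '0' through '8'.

H H H H H H
H H H H H H
H H H H H H
H H H 1 H H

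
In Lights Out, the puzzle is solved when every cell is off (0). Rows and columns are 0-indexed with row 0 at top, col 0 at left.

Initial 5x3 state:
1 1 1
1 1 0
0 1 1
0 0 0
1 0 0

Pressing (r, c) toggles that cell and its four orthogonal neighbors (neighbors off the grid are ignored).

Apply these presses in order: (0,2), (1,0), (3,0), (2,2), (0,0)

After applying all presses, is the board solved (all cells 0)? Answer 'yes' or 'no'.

Answer: no

Derivation:
After press 1 at (0,2):
1 0 0
1 1 1
0 1 1
0 0 0
1 0 0

After press 2 at (1,0):
0 0 0
0 0 1
1 1 1
0 0 0
1 0 0

After press 3 at (3,0):
0 0 0
0 0 1
0 1 1
1 1 0
0 0 0

After press 4 at (2,2):
0 0 0
0 0 0
0 0 0
1 1 1
0 0 0

After press 5 at (0,0):
1 1 0
1 0 0
0 0 0
1 1 1
0 0 0

Lights still on: 6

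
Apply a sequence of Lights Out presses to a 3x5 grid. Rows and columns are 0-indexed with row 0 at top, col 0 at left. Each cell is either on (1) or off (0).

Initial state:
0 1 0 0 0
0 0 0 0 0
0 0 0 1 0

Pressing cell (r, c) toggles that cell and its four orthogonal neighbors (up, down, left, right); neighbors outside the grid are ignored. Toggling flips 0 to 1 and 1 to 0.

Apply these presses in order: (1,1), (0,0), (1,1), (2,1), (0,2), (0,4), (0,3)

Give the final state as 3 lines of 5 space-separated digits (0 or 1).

Answer: 1 1 0 1 0
1 1 1 1 1
1 1 1 1 0

Derivation:
After press 1 at (1,1):
0 0 0 0 0
1 1 1 0 0
0 1 0 1 0

After press 2 at (0,0):
1 1 0 0 0
0 1 1 0 0
0 1 0 1 0

After press 3 at (1,1):
1 0 0 0 0
1 0 0 0 0
0 0 0 1 0

After press 4 at (2,1):
1 0 0 0 0
1 1 0 0 0
1 1 1 1 0

After press 5 at (0,2):
1 1 1 1 0
1 1 1 0 0
1 1 1 1 0

After press 6 at (0,4):
1 1 1 0 1
1 1 1 0 1
1 1 1 1 0

After press 7 at (0,3):
1 1 0 1 0
1 1 1 1 1
1 1 1 1 0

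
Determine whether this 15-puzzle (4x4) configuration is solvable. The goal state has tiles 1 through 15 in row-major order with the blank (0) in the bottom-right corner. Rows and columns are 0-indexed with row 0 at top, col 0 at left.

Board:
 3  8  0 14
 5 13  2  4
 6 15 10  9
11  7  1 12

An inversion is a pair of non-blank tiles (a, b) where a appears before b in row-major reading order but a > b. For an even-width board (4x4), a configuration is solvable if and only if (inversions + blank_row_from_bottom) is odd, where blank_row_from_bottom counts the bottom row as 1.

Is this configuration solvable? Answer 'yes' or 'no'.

Inversions: 48
Blank is in row 0 (0-indexed from top), which is row 4 counting from the bottom (bottom = 1).
48 + 4 = 52, which is even, so the puzzle is not solvable.

Answer: no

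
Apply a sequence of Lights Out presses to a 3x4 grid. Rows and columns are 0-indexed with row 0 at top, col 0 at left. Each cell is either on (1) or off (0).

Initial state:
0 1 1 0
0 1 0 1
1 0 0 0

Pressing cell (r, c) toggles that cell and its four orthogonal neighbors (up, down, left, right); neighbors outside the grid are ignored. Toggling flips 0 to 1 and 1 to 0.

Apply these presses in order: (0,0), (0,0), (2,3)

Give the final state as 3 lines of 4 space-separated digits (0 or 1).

Answer: 0 1 1 0
0 1 0 0
1 0 1 1

Derivation:
After press 1 at (0,0):
1 0 1 0
1 1 0 1
1 0 0 0

After press 2 at (0,0):
0 1 1 0
0 1 0 1
1 0 0 0

After press 3 at (2,3):
0 1 1 0
0 1 0 0
1 0 1 1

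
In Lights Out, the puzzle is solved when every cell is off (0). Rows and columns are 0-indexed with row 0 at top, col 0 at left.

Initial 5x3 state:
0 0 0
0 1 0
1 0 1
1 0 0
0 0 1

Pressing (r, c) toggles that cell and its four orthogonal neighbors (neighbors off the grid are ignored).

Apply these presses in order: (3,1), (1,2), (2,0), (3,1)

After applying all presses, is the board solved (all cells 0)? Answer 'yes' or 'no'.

After press 1 at (3,1):
0 0 0
0 1 0
1 1 1
0 1 1
0 1 1

After press 2 at (1,2):
0 0 1
0 0 1
1 1 0
0 1 1
0 1 1

After press 3 at (2,0):
0 0 1
1 0 1
0 0 0
1 1 1
0 1 1

After press 4 at (3,1):
0 0 1
1 0 1
0 1 0
0 0 0
0 0 1

Lights still on: 5

Answer: no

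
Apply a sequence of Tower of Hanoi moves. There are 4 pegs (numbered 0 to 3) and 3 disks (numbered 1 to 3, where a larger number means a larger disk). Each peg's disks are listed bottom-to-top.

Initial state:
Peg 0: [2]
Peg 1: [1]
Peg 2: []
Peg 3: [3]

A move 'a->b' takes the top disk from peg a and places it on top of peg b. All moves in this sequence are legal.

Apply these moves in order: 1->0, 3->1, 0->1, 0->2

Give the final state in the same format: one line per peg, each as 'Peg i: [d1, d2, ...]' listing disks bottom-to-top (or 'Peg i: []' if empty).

After move 1 (1->0):
Peg 0: [2, 1]
Peg 1: []
Peg 2: []
Peg 3: [3]

After move 2 (3->1):
Peg 0: [2, 1]
Peg 1: [3]
Peg 2: []
Peg 3: []

After move 3 (0->1):
Peg 0: [2]
Peg 1: [3, 1]
Peg 2: []
Peg 3: []

After move 4 (0->2):
Peg 0: []
Peg 1: [3, 1]
Peg 2: [2]
Peg 3: []

Answer: Peg 0: []
Peg 1: [3, 1]
Peg 2: [2]
Peg 3: []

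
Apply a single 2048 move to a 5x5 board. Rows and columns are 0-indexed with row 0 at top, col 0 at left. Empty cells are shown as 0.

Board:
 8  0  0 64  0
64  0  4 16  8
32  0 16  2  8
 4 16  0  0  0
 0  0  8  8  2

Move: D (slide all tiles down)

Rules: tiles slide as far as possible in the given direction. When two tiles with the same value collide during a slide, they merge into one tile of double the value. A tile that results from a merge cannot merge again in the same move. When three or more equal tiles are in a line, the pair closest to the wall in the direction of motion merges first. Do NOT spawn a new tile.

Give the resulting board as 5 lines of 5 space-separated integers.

Answer:  0  0  0  0  0
 8  0  0 64  0
64  0  4 16  0
32  0 16  2 16
 4 16  8  8  2

Derivation:
Slide down:
col 0: [8, 64, 32, 4, 0] -> [0, 8, 64, 32, 4]
col 1: [0, 0, 0, 16, 0] -> [0, 0, 0, 0, 16]
col 2: [0, 4, 16, 0, 8] -> [0, 0, 4, 16, 8]
col 3: [64, 16, 2, 0, 8] -> [0, 64, 16, 2, 8]
col 4: [0, 8, 8, 0, 2] -> [0, 0, 0, 16, 2]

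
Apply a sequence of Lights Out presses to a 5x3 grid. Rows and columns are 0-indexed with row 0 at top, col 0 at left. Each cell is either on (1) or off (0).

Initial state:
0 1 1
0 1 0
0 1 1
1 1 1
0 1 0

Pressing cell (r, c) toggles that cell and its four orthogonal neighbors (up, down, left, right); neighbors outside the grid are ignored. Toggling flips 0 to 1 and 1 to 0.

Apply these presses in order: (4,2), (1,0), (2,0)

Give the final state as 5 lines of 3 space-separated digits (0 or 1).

After press 1 at (4,2):
0 1 1
0 1 0
0 1 1
1 1 0
0 0 1

After press 2 at (1,0):
1 1 1
1 0 0
1 1 1
1 1 0
0 0 1

After press 3 at (2,0):
1 1 1
0 0 0
0 0 1
0 1 0
0 0 1

Answer: 1 1 1
0 0 0
0 0 1
0 1 0
0 0 1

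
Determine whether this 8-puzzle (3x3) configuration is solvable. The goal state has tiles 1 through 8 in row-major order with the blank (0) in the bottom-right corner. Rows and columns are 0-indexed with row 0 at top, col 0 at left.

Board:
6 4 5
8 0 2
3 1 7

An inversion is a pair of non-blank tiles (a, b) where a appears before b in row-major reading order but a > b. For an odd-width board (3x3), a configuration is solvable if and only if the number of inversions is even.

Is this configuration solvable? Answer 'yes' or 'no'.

Inversions (pairs i<j in row-major order where tile[i] > tile[j] > 0): 17
17 is odd, so the puzzle is not solvable.

Answer: no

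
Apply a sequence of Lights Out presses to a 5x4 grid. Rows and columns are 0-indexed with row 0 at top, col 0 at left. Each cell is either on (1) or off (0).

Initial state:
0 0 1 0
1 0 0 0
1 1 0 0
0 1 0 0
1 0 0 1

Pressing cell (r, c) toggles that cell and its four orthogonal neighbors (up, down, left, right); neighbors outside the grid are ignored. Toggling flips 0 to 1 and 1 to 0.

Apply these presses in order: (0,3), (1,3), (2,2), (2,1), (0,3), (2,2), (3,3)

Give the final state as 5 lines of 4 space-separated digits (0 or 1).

After press 1 at (0,3):
0 0 0 1
1 0 0 1
1 1 0 0
0 1 0 0
1 0 0 1

After press 2 at (1,3):
0 0 0 0
1 0 1 0
1 1 0 1
0 1 0 0
1 0 0 1

After press 3 at (2,2):
0 0 0 0
1 0 0 0
1 0 1 0
0 1 1 0
1 0 0 1

After press 4 at (2,1):
0 0 0 0
1 1 0 0
0 1 0 0
0 0 1 0
1 0 0 1

After press 5 at (0,3):
0 0 1 1
1 1 0 1
0 1 0 0
0 0 1 0
1 0 0 1

After press 6 at (2,2):
0 0 1 1
1 1 1 1
0 0 1 1
0 0 0 0
1 0 0 1

After press 7 at (3,3):
0 0 1 1
1 1 1 1
0 0 1 0
0 0 1 1
1 0 0 0

Answer: 0 0 1 1
1 1 1 1
0 0 1 0
0 0 1 1
1 0 0 0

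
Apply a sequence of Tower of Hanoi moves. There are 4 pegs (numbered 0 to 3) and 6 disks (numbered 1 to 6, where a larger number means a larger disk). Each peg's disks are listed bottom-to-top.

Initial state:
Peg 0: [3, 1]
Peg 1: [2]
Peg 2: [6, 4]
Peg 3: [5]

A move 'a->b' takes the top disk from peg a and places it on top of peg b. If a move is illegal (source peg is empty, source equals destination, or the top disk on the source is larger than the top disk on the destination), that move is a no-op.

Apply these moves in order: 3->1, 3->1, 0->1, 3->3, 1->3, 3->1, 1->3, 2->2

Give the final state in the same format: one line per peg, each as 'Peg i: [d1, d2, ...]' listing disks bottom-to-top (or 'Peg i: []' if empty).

After move 1 (3->1):
Peg 0: [3, 1]
Peg 1: [2]
Peg 2: [6, 4]
Peg 3: [5]

After move 2 (3->1):
Peg 0: [3, 1]
Peg 1: [2]
Peg 2: [6, 4]
Peg 3: [5]

After move 3 (0->1):
Peg 0: [3]
Peg 1: [2, 1]
Peg 2: [6, 4]
Peg 3: [5]

After move 4 (3->3):
Peg 0: [3]
Peg 1: [2, 1]
Peg 2: [6, 4]
Peg 3: [5]

After move 5 (1->3):
Peg 0: [3]
Peg 1: [2]
Peg 2: [6, 4]
Peg 3: [5, 1]

After move 6 (3->1):
Peg 0: [3]
Peg 1: [2, 1]
Peg 2: [6, 4]
Peg 3: [5]

After move 7 (1->3):
Peg 0: [3]
Peg 1: [2]
Peg 2: [6, 4]
Peg 3: [5, 1]

After move 8 (2->2):
Peg 0: [3]
Peg 1: [2]
Peg 2: [6, 4]
Peg 3: [5, 1]

Answer: Peg 0: [3]
Peg 1: [2]
Peg 2: [6, 4]
Peg 3: [5, 1]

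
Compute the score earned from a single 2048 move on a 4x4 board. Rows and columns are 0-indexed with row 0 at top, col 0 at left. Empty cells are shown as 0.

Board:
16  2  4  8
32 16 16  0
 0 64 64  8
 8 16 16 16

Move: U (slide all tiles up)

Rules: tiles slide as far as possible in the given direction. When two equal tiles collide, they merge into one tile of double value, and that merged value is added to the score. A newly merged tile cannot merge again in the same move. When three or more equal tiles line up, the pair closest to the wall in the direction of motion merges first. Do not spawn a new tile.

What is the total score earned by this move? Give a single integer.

Slide up:
col 0: [16, 32, 0, 8] -> [16, 32, 8, 0]  score +0 (running 0)
col 1: [2, 16, 64, 16] -> [2, 16, 64, 16]  score +0 (running 0)
col 2: [4, 16, 64, 16] -> [4, 16, 64, 16]  score +0 (running 0)
col 3: [8, 0, 8, 16] -> [16, 16, 0, 0]  score +16 (running 16)
Board after move:
16  2  4 16
32 16 16 16
 8 64 64  0
 0 16 16  0

Answer: 16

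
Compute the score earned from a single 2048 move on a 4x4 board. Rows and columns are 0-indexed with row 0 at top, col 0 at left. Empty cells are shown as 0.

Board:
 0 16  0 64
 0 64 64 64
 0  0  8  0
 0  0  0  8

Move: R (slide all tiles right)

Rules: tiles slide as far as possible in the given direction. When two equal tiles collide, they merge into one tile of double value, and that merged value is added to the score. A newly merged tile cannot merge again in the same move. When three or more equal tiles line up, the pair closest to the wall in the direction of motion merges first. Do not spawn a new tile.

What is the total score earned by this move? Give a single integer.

Answer: 128

Derivation:
Slide right:
row 0: [0, 16, 0, 64] -> [0, 0, 16, 64]  score +0 (running 0)
row 1: [0, 64, 64, 64] -> [0, 0, 64, 128]  score +128 (running 128)
row 2: [0, 0, 8, 0] -> [0, 0, 0, 8]  score +0 (running 128)
row 3: [0, 0, 0, 8] -> [0, 0, 0, 8]  score +0 (running 128)
Board after move:
  0   0  16  64
  0   0  64 128
  0   0   0   8
  0   0   0   8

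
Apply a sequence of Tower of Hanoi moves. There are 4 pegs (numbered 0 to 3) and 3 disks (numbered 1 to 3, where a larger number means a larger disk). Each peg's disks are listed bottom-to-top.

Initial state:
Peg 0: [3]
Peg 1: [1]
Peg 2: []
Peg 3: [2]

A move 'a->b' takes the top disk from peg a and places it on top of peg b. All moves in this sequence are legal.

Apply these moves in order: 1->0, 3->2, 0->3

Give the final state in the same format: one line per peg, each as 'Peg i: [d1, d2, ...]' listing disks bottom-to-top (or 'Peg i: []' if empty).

After move 1 (1->0):
Peg 0: [3, 1]
Peg 1: []
Peg 2: []
Peg 3: [2]

After move 2 (3->2):
Peg 0: [3, 1]
Peg 1: []
Peg 2: [2]
Peg 3: []

After move 3 (0->3):
Peg 0: [3]
Peg 1: []
Peg 2: [2]
Peg 3: [1]

Answer: Peg 0: [3]
Peg 1: []
Peg 2: [2]
Peg 3: [1]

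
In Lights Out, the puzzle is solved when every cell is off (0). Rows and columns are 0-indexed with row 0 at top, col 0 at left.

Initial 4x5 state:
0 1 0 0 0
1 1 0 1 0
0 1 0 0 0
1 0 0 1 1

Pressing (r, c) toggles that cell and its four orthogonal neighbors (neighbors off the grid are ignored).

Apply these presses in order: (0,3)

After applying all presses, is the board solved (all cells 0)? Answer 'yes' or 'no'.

Answer: no

Derivation:
After press 1 at (0,3):
0 1 1 1 1
1 1 0 0 0
0 1 0 0 0
1 0 0 1 1

Lights still on: 10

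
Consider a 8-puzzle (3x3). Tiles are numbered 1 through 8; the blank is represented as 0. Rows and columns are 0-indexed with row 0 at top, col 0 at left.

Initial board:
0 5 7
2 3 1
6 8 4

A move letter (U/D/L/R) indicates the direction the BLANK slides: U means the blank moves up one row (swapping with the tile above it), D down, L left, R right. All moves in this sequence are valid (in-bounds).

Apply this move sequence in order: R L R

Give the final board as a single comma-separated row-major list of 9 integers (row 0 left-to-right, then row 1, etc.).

After move 1 (R):
5 0 7
2 3 1
6 8 4

After move 2 (L):
0 5 7
2 3 1
6 8 4

After move 3 (R):
5 0 7
2 3 1
6 8 4

Answer: 5, 0, 7, 2, 3, 1, 6, 8, 4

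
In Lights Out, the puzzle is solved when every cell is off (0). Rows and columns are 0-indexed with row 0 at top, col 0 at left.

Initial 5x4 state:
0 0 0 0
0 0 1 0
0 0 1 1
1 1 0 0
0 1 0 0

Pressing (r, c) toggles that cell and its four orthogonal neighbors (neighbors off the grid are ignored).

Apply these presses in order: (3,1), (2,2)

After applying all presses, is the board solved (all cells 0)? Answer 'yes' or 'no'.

After press 1 at (3,1):
0 0 0 0
0 0 1 0
0 1 1 1
0 0 1 0
0 0 0 0

After press 2 at (2,2):
0 0 0 0
0 0 0 0
0 0 0 0
0 0 0 0
0 0 0 0

Lights still on: 0

Answer: yes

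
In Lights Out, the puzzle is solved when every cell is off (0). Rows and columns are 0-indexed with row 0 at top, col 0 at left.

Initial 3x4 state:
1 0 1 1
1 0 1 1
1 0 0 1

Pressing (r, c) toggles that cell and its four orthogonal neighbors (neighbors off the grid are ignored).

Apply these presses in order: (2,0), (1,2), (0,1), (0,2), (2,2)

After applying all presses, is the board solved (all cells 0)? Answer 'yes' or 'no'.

After press 1 at (2,0):
1 0 1 1
0 0 1 1
0 1 0 1

After press 2 at (1,2):
1 0 0 1
0 1 0 0
0 1 1 1

After press 3 at (0,1):
0 1 1 1
0 0 0 0
0 1 1 1

After press 4 at (0,2):
0 0 0 0
0 0 1 0
0 1 1 1

After press 5 at (2,2):
0 0 0 0
0 0 0 0
0 0 0 0

Lights still on: 0

Answer: yes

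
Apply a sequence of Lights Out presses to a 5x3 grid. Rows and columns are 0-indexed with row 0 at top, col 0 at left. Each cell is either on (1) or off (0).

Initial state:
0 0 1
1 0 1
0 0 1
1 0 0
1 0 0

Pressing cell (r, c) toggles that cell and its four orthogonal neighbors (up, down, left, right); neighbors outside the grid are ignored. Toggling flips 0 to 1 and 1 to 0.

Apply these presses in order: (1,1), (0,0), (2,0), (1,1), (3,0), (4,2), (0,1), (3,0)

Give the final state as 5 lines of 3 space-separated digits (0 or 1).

After press 1 at (1,1):
0 1 1
0 1 0
0 1 1
1 0 0
1 0 0

After press 2 at (0,0):
1 0 1
1 1 0
0 1 1
1 0 0
1 0 0

After press 3 at (2,0):
1 0 1
0 1 0
1 0 1
0 0 0
1 0 0

After press 4 at (1,1):
1 1 1
1 0 1
1 1 1
0 0 0
1 0 0

After press 5 at (3,0):
1 1 1
1 0 1
0 1 1
1 1 0
0 0 0

After press 6 at (4,2):
1 1 1
1 0 1
0 1 1
1 1 1
0 1 1

After press 7 at (0,1):
0 0 0
1 1 1
0 1 1
1 1 1
0 1 1

After press 8 at (3,0):
0 0 0
1 1 1
1 1 1
0 0 1
1 1 1

Answer: 0 0 0
1 1 1
1 1 1
0 0 1
1 1 1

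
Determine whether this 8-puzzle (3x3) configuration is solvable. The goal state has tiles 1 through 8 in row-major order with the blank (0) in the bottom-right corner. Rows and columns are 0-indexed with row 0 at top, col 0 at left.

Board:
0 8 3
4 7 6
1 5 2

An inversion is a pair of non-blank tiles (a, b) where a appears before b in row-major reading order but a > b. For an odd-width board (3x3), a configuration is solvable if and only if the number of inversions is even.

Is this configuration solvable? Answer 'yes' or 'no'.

Answer: no

Derivation:
Inversions (pairs i<j in row-major order where tile[i] > tile[j] > 0): 19
19 is odd, so the puzzle is not solvable.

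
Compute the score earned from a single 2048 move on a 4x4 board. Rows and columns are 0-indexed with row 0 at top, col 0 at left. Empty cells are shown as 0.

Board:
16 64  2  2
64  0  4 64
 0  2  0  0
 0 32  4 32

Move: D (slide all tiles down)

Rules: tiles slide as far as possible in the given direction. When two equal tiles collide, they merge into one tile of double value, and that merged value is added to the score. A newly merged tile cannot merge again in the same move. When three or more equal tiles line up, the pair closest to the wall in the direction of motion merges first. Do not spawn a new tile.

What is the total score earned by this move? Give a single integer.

Answer: 8

Derivation:
Slide down:
col 0: [16, 64, 0, 0] -> [0, 0, 16, 64]  score +0 (running 0)
col 1: [64, 0, 2, 32] -> [0, 64, 2, 32]  score +0 (running 0)
col 2: [2, 4, 0, 4] -> [0, 0, 2, 8]  score +8 (running 8)
col 3: [2, 64, 0, 32] -> [0, 2, 64, 32]  score +0 (running 8)
Board after move:
 0  0  0  0
 0 64  0  2
16  2  2 64
64 32  8 32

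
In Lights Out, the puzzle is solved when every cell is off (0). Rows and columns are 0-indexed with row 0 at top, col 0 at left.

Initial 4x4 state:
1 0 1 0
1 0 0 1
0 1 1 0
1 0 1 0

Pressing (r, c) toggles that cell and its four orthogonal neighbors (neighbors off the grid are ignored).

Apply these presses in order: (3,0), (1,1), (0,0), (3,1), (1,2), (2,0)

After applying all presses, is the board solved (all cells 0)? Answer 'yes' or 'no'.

Answer: yes

Derivation:
After press 1 at (3,0):
1 0 1 0
1 0 0 1
1 1 1 0
0 1 1 0

After press 2 at (1,1):
1 1 1 0
0 1 1 1
1 0 1 0
0 1 1 0

After press 3 at (0,0):
0 0 1 0
1 1 1 1
1 0 1 0
0 1 1 0

After press 4 at (3,1):
0 0 1 0
1 1 1 1
1 1 1 0
1 0 0 0

After press 5 at (1,2):
0 0 0 0
1 0 0 0
1 1 0 0
1 0 0 0

After press 6 at (2,0):
0 0 0 0
0 0 0 0
0 0 0 0
0 0 0 0

Lights still on: 0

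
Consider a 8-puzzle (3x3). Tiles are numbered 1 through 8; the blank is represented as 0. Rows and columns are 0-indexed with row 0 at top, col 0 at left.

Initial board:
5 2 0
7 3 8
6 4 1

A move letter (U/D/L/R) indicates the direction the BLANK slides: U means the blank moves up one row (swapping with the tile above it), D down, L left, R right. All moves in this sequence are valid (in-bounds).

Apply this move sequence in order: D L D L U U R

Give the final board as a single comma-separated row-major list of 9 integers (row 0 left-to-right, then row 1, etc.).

Answer: 2, 0, 8, 5, 4, 3, 7, 6, 1

Derivation:
After move 1 (D):
5 2 8
7 3 0
6 4 1

After move 2 (L):
5 2 8
7 0 3
6 4 1

After move 3 (D):
5 2 8
7 4 3
6 0 1

After move 4 (L):
5 2 8
7 4 3
0 6 1

After move 5 (U):
5 2 8
0 4 3
7 6 1

After move 6 (U):
0 2 8
5 4 3
7 6 1

After move 7 (R):
2 0 8
5 4 3
7 6 1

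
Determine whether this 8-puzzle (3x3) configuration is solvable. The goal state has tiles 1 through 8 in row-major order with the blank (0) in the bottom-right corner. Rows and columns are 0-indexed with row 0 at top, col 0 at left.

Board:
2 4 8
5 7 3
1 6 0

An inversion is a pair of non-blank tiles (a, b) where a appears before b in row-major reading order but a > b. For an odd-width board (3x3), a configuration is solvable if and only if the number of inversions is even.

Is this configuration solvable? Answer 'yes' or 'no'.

Inversions (pairs i<j in row-major order where tile[i] > tile[j] > 0): 14
14 is even, so the puzzle is solvable.

Answer: yes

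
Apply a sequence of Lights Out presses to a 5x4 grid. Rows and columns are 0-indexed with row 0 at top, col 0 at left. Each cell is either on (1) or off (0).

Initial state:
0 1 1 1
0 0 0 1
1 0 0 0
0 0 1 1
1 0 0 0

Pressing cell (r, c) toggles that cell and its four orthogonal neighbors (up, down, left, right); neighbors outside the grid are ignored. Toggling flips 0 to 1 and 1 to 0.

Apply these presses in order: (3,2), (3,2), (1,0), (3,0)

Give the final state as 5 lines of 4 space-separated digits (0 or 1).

Answer: 1 1 1 1
1 1 0 1
1 0 0 0
1 1 1 1
0 0 0 0

Derivation:
After press 1 at (3,2):
0 1 1 1
0 0 0 1
1 0 1 0
0 1 0 0
1 0 1 0

After press 2 at (3,2):
0 1 1 1
0 0 0 1
1 0 0 0
0 0 1 1
1 0 0 0

After press 3 at (1,0):
1 1 1 1
1 1 0 1
0 0 0 0
0 0 1 1
1 0 0 0

After press 4 at (3,0):
1 1 1 1
1 1 0 1
1 0 0 0
1 1 1 1
0 0 0 0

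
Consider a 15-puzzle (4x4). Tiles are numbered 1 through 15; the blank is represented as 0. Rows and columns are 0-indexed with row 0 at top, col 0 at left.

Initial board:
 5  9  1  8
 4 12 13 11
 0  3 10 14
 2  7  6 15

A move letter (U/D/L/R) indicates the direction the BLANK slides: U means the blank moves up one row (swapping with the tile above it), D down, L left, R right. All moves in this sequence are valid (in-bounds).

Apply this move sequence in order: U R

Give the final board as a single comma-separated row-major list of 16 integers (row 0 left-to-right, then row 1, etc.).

After move 1 (U):
 5  9  1  8
 0 12 13 11
 4  3 10 14
 2  7  6 15

After move 2 (R):
 5  9  1  8
12  0 13 11
 4  3 10 14
 2  7  6 15

Answer: 5, 9, 1, 8, 12, 0, 13, 11, 4, 3, 10, 14, 2, 7, 6, 15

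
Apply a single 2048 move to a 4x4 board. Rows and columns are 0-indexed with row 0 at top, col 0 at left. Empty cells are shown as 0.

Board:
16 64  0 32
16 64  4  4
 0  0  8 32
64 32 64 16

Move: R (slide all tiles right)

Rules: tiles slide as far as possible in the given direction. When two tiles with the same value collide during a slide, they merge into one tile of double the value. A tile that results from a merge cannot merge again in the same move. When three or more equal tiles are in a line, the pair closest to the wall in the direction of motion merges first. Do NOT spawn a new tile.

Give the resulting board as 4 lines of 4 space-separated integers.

Answer:  0 16 64 32
 0 16 64  8
 0  0  8 32
64 32 64 16

Derivation:
Slide right:
row 0: [16, 64, 0, 32] -> [0, 16, 64, 32]
row 1: [16, 64, 4, 4] -> [0, 16, 64, 8]
row 2: [0, 0, 8, 32] -> [0, 0, 8, 32]
row 3: [64, 32, 64, 16] -> [64, 32, 64, 16]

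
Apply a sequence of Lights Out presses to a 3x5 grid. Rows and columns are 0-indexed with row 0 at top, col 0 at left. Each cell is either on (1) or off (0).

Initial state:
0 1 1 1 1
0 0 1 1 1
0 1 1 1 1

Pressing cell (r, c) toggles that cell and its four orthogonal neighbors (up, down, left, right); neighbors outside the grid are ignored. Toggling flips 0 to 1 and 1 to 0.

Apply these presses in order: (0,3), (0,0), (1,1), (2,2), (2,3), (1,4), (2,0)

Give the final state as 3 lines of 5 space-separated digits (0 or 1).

After press 1 at (0,3):
0 1 0 0 0
0 0 1 0 1
0 1 1 1 1

After press 2 at (0,0):
1 0 0 0 0
1 0 1 0 1
0 1 1 1 1

After press 3 at (1,1):
1 1 0 0 0
0 1 0 0 1
0 0 1 1 1

After press 4 at (2,2):
1 1 0 0 0
0 1 1 0 1
0 1 0 0 1

After press 5 at (2,3):
1 1 0 0 0
0 1 1 1 1
0 1 1 1 0

After press 6 at (1,4):
1 1 0 0 1
0 1 1 0 0
0 1 1 1 1

After press 7 at (2,0):
1 1 0 0 1
1 1 1 0 0
1 0 1 1 1

Answer: 1 1 0 0 1
1 1 1 0 0
1 0 1 1 1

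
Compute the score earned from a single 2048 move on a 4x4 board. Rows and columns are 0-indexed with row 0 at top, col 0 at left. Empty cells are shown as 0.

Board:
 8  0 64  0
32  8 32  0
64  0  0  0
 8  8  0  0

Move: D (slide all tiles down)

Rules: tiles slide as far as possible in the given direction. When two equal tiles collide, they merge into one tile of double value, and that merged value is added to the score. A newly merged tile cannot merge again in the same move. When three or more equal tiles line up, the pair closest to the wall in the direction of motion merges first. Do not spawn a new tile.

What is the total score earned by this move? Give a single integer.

Slide down:
col 0: [8, 32, 64, 8] -> [8, 32, 64, 8]  score +0 (running 0)
col 1: [0, 8, 0, 8] -> [0, 0, 0, 16]  score +16 (running 16)
col 2: [64, 32, 0, 0] -> [0, 0, 64, 32]  score +0 (running 16)
col 3: [0, 0, 0, 0] -> [0, 0, 0, 0]  score +0 (running 16)
Board after move:
 8  0  0  0
32  0  0  0
64  0 64  0
 8 16 32  0

Answer: 16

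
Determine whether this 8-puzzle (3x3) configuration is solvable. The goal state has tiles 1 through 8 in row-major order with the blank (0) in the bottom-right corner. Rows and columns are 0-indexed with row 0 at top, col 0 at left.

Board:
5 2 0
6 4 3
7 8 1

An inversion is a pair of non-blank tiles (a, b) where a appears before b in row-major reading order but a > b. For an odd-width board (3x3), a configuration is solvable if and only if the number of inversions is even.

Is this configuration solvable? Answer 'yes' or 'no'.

Answer: no

Derivation:
Inversions (pairs i<j in row-major order where tile[i] > tile[j] > 0): 13
13 is odd, so the puzzle is not solvable.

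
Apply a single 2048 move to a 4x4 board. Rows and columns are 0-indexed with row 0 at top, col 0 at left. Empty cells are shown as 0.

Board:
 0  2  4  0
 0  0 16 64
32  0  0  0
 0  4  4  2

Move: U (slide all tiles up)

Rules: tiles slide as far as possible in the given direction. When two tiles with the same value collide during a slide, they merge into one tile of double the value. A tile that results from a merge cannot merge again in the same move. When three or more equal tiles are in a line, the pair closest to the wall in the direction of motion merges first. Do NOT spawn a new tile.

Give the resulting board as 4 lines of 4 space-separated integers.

Slide up:
col 0: [0, 0, 32, 0] -> [32, 0, 0, 0]
col 1: [2, 0, 0, 4] -> [2, 4, 0, 0]
col 2: [4, 16, 0, 4] -> [4, 16, 4, 0]
col 3: [0, 64, 0, 2] -> [64, 2, 0, 0]

Answer: 32  2  4 64
 0  4 16  2
 0  0  4  0
 0  0  0  0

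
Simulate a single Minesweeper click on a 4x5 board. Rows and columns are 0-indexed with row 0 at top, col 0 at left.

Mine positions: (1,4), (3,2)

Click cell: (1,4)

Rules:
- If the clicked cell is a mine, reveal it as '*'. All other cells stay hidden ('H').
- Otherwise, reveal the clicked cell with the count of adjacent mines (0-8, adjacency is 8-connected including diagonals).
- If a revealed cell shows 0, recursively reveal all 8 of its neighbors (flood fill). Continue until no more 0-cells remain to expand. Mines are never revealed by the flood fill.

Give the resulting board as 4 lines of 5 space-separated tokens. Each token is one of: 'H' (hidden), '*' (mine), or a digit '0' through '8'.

H H H H H
H H H H *
H H H H H
H H H H H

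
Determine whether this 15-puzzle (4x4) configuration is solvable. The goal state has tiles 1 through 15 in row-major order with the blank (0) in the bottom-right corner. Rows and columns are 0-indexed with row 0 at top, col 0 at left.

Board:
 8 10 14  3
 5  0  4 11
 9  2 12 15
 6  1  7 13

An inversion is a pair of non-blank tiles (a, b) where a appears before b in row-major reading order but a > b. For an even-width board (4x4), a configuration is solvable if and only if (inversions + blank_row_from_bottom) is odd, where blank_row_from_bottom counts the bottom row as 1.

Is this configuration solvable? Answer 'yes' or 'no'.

Inversions: 51
Blank is in row 1 (0-indexed from top), which is row 3 counting from the bottom (bottom = 1).
51 + 3 = 54, which is even, so the puzzle is not solvable.

Answer: no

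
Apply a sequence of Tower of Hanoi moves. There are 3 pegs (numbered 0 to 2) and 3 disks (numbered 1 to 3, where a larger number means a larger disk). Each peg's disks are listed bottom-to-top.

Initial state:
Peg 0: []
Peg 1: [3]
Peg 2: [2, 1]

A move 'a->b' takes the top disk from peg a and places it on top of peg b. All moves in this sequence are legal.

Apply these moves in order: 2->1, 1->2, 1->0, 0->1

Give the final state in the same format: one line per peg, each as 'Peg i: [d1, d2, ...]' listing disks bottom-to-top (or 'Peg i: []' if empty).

After move 1 (2->1):
Peg 0: []
Peg 1: [3, 1]
Peg 2: [2]

After move 2 (1->2):
Peg 0: []
Peg 1: [3]
Peg 2: [2, 1]

After move 3 (1->0):
Peg 0: [3]
Peg 1: []
Peg 2: [2, 1]

After move 4 (0->1):
Peg 0: []
Peg 1: [3]
Peg 2: [2, 1]

Answer: Peg 0: []
Peg 1: [3]
Peg 2: [2, 1]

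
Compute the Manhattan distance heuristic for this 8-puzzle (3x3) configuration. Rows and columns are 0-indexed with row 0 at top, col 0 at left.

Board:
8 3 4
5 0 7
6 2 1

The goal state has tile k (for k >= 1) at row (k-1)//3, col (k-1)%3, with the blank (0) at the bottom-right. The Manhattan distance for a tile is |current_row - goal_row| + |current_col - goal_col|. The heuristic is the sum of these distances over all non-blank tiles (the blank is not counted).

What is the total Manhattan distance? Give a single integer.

Answer: 20

Derivation:
Tile 8: at (0,0), goal (2,1), distance |0-2|+|0-1| = 3
Tile 3: at (0,1), goal (0,2), distance |0-0|+|1-2| = 1
Tile 4: at (0,2), goal (1,0), distance |0-1|+|2-0| = 3
Tile 5: at (1,0), goal (1,1), distance |1-1|+|0-1| = 1
Tile 7: at (1,2), goal (2,0), distance |1-2|+|2-0| = 3
Tile 6: at (2,0), goal (1,2), distance |2-1|+|0-2| = 3
Tile 2: at (2,1), goal (0,1), distance |2-0|+|1-1| = 2
Tile 1: at (2,2), goal (0,0), distance |2-0|+|2-0| = 4
Sum: 3 + 1 + 3 + 1 + 3 + 3 + 2 + 4 = 20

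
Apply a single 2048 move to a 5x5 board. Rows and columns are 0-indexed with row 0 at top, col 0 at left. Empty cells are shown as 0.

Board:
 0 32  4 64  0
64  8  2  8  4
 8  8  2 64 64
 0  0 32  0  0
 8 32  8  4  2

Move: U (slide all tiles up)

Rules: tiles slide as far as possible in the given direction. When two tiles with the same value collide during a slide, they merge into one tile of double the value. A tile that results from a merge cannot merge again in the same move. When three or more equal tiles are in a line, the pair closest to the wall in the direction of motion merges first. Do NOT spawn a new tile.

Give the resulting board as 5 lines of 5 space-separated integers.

Answer: 64 32  4 64  4
16 16  4  8 64
 0 32 32 64  2
 0  0  8  4  0
 0  0  0  0  0

Derivation:
Slide up:
col 0: [0, 64, 8, 0, 8] -> [64, 16, 0, 0, 0]
col 1: [32, 8, 8, 0, 32] -> [32, 16, 32, 0, 0]
col 2: [4, 2, 2, 32, 8] -> [4, 4, 32, 8, 0]
col 3: [64, 8, 64, 0, 4] -> [64, 8, 64, 4, 0]
col 4: [0, 4, 64, 0, 2] -> [4, 64, 2, 0, 0]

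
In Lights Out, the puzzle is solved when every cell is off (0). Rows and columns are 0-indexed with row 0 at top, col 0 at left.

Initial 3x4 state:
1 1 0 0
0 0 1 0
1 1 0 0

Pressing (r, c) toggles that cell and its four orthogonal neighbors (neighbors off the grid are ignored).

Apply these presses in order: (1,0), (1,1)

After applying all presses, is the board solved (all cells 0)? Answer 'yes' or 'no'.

After press 1 at (1,0):
0 1 0 0
1 1 1 0
0 1 0 0

After press 2 at (1,1):
0 0 0 0
0 0 0 0
0 0 0 0

Lights still on: 0

Answer: yes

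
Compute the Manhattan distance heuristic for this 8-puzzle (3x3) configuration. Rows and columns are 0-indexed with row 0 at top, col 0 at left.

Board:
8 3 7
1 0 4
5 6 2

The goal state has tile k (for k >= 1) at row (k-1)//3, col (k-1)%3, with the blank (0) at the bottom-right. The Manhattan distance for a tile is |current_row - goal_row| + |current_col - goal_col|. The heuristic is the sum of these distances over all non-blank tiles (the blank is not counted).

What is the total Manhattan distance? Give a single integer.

Tile 8: (0,0)->(2,1) = 3
Tile 3: (0,1)->(0,2) = 1
Tile 7: (0,2)->(2,0) = 4
Tile 1: (1,0)->(0,0) = 1
Tile 4: (1,2)->(1,0) = 2
Tile 5: (2,0)->(1,1) = 2
Tile 6: (2,1)->(1,2) = 2
Tile 2: (2,2)->(0,1) = 3
Sum: 3 + 1 + 4 + 1 + 2 + 2 + 2 + 3 = 18

Answer: 18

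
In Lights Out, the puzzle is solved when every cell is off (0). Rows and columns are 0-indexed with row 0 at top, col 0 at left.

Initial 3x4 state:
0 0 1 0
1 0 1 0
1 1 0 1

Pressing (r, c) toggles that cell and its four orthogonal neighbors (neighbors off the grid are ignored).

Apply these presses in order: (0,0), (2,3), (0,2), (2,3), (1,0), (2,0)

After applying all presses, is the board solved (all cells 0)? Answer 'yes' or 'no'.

Answer: no

Derivation:
After press 1 at (0,0):
1 1 1 0
0 0 1 0
1 1 0 1

After press 2 at (2,3):
1 1 1 0
0 0 1 1
1 1 1 0

After press 3 at (0,2):
1 0 0 1
0 0 0 1
1 1 1 0

After press 4 at (2,3):
1 0 0 1
0 0 0 0
1 1 0 1

After press 5 at (1,0):
0 0 0 1
1 1 0 0
0 1 0 1

After press 6 at (2,0):
0 0 0 1
0 1 0 0
1 0 0 1

Lights still on: 4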